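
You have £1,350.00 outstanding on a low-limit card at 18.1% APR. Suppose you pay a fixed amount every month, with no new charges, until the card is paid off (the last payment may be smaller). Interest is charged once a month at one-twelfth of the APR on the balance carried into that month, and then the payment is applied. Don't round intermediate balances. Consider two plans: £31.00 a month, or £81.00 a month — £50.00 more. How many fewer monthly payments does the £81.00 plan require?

Monthly rate r = 18.1%/12 = 1.50833% = 0.0150833.
At £31.00/mo: n = ⌈−ln(1 − rB₀/P)/ln(1+r)⌉ = 72 payments (last £13.89); total interest = total paid − £1,350.00 = £864.89.
At £81.00/mo: 20 payments (last £27.69); total interest £216.69.
Payments saved = 72 − 20 = 52.

52 fewer payments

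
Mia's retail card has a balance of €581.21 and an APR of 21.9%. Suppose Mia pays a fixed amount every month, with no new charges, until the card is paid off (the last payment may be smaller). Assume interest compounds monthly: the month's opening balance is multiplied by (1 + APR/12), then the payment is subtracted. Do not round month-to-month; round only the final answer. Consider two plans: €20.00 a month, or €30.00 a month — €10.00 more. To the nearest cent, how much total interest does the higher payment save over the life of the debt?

Monthly rate r = 21.9%/12 = 1.825% = 0.01825.
At €20.00/mo: n = ⌈−ln(1 − rB₀/P)/ln(1+r)⌉ = 42 payments (last €15.81); total interest = total paid − €581.21 = €254.60.
At €30.00/mo: 25 payments (last €3.74); total interest €142.53.
Interest saved = €254.60 − €142.53 = €112.07.

€112.07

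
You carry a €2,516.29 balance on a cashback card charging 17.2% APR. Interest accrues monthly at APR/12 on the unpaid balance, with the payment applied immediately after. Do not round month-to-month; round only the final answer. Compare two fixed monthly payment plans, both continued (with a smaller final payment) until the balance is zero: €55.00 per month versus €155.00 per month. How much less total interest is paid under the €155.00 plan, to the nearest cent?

Monthly rate r = 17.2%/12 = 1.43333% = 0.0143333.
At €55.00/mo: n = ⌈−ln(1 − rB₀/P)/ln(1+r)⌉ = 75 payments (last €51.35); total interest = total paid − €2,516.29 = €1,605.06.
At €155.00/mo: 19 payments (last €94.96); total interest €368.67.
Interest saved = €1,605.06 − €368.67 = €1,236.39.

€1,236.39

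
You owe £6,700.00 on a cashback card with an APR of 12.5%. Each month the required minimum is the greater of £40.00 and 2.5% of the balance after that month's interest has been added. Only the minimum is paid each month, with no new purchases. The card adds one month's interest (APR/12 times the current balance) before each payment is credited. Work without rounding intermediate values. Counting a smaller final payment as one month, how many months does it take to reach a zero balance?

148 months

Monthly rate r = 12.5%/12 = 1.04167% = 0.0104167.
While 2.5% of the post-interest balance exceeds £40.00, each month B ← (B·(1+r))·(1 − 0.025), i.e. B shrinks by the factor (1+r)·0.975 = 0.98516.
This holds for months 1–97. Entering month 98 the balance is £1,570.62; 2.5% of the post-interest balance is now below £40.00, so the flat £40.00 minimum applies from here.
From month 98 a fixed £40.00 at rate r clears £1,570.62 in 51 more payments. Total: 97 + 51 = 148 months.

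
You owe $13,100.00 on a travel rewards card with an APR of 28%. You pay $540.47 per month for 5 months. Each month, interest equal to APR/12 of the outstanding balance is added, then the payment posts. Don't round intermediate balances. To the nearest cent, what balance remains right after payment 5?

Monthly rate r = 28%/12 = 2.33333% = 0.0233333.
Each month: B ← B·(1+r) − $540.47.
Month 1: interest $305.67; balance after payment $12,865.20.
Month 2: interest $300.19; balance after payment $12,624.91.
Month 3: interest $294.58; balance after payment $12,379.03.
Month 4: interest $288.84; balance after payment $12,127.40.
Month 5: interest $282.97; balance after payment $11,869.90.

$11,869.90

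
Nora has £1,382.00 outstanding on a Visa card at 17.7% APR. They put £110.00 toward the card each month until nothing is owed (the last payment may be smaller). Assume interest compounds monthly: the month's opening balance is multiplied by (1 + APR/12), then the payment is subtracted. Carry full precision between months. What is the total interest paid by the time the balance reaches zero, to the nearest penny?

£157.70

Monthly rate r = 17.7%/12 = 1.475% = 0.01475.
Payoff takes n = ⌈−ln(1 − rB₀/P)/ln(1+r)⌉ = ⌈13.997⌉ = 14 payments; the last is £109.70.
Total paid = 13·£110.00 + £109.70 = £1,539.70.
Total interest = total paid − principal = £1,539.70 − £1,382.00 = £157.70.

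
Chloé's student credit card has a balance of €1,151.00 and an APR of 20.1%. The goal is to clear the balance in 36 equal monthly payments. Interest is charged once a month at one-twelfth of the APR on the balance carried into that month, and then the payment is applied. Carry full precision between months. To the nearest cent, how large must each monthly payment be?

Monthly rate r = 20.1%/12 = 1.675% = 0.01675.
Level-payment amortization: P = B₀·r / (1 − (1+r)^(−n)) = 1151.00·0.01675 / (1 − 1.01675^(−36)).
Denominator 1 − (1+r)^(−36) = 0.450092705.
P = 19.2793 / 0.450092705 ≈ 42.83.

€42.83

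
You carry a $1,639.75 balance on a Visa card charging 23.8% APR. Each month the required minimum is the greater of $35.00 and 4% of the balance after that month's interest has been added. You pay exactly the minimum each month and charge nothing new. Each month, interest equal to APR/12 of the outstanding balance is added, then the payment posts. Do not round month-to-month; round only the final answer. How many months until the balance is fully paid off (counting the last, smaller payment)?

Monthly rate r = 23.8%/12 = 1.98333% = 0.0198333.
While 4% of the post-interest balance exceeds $35.00, each month B ← (B·(1+r))·(1 − 0.04), i.e. B shrinks by the factor (1+r)·0.96 = 0.97904.
This holds for months 1–31. Entering month 32 the balance is $850.34; 4% of the post-interest balance is now below $35.00, so the flat $35.00 minimum applies from here.
From month 32 a fixed $35.00 at rate r clears $850.34 in 34 more payments. Total: 31 + 34 = 65 months.

65 months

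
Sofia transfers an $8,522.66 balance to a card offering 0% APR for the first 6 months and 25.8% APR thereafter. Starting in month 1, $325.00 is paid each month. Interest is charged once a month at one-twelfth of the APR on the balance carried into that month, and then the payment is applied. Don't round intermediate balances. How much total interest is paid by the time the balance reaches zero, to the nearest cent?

$2,145.39

Promo months 1–6 at r₀ = 0%/12 = 0; months 7+ at r₁ = 25.8%/12 = 0.0215.
After month 6 (no interest yet): B = $8,522.66 − 6·$325.00 = $6,572.66.
Then at r₁ with $325.00/mo: n₂ = −ln(1 − r₁·B/P)/ln(1+r₁) ≈ 26.82 → 27 more payments.
Total paid = 32·$325.00 + $268.05 = $10,668.05; interest = $10,668.05 − $8,522.66 = $2,145.39.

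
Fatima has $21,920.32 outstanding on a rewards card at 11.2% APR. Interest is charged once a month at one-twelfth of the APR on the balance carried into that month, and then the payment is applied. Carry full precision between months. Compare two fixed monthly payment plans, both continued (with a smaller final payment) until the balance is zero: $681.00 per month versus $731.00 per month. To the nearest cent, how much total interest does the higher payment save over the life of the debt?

Monthly rate r = 11.2%/12 = 0.933333% = 0.00933333.
At $681.00/mo: n = ⌈−ln(1 − rB₀/P)/ln(1+r)⌉ = 39 payments (last $313.13); total interest = total paid − $21,920.32 = $4,270.81.
At $731.00/mo: 36 payments (last $251.05); total interest $3,915.73.
Interest saved = $4,270.81 − $3,915.73 = $355.08.

$355.08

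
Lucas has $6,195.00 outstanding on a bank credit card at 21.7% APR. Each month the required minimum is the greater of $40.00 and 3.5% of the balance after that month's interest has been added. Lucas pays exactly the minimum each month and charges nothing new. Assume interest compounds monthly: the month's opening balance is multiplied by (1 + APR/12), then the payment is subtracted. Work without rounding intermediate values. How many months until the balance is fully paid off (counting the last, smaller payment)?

136 months

Monthly rate r = 21.7%/12 = 1.80833% = 0.0180833.
While 3.5% of the post-interest balance exceeds $40.00, each month B ← (B·(1+r))·(1 − 0.035), i.e. B shrinks by the factor (1+r)·0.965 = 0.98245.
This holds for months 1–97. Entering month 98 the balance is $1,112.18; 3.5% of the post-interest balance is now below $40.00, so the flat $40.00 minimum applies from here.
From month 98 a fixed $40.00 at rate r clears $1,112.18 in 39 more payments. Total: 97 + 39 = 136 months.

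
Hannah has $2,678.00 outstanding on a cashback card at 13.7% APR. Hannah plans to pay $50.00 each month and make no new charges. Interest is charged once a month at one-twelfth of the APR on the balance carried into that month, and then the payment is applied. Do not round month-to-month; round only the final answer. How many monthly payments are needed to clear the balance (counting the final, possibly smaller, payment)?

84 months

Monthly rate r = 13.7%/12 = 1.14167% = 0.0114167.
Recurrence: B ← B·(1+r) − $50.00.
Month 1: interest $30.57; balance after payment $2,658.57.
Month 2: interest $30.35; balance after payment $2,638.93.
Closed form: n = −ln(1 − rB₀/P)/ln(1+r) = −ln(0.38852)/ln(1.01142) ≈ 83.281, so the balance reaches zero during payment 84.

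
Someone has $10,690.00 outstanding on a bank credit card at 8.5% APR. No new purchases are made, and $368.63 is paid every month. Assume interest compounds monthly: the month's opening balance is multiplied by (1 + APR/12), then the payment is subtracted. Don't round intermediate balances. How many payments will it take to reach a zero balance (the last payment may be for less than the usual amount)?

Monthly rate r = 8.5%/12 = 0.708333% = 0.00708333.
Recurrence: B ← B·(1+r) − $368.63.
Month 1: interest $75.72; balance after payment $10,397.09.
Month 2: interest $73.65; balance after payment $10,102.11.
Closed form: n = −ln(1 − rB₀/P)/ln(1+r) = −ln(0.79459)/ln(1.00708) ≈ 32.576, so the balance reaches zero during payment 33.

33 months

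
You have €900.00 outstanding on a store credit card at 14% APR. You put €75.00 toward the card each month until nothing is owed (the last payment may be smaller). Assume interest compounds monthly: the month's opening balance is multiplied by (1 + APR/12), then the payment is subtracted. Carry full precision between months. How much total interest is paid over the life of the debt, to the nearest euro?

Monthly rate r = 14%/12 = 1.16667% = 0.0116667.
Payoff takes n = ⌈−ln(1 − rB₀/P)/ln(1+r)⌉ = ⌈13.003⌉ = 14 payments; the last is €0.22.
Total paid = 13·€75.00 + €0.22 = €975.22.
Total interest = total paid − principal = €975.22 − €900.00 = €75.22.

€75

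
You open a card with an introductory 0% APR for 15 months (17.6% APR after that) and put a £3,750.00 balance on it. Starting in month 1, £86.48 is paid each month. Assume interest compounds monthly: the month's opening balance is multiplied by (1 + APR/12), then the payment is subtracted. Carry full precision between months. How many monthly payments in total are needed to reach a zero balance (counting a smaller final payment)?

52 months

Promo months 1–15 at r₀ = 0%/12 = 0; months 16+ at r₁ = 17.6%/12 = 0.0146667.
After month 15 (no interest yet): B = £3,750.00 − 15·£86.48 = £2,452.80.
Then at r₁ with £86.48/mo: n₂ = −ln(1 − r₁·B/P)/ln(1+r₁) ≈ 36.94 → 37 more payments.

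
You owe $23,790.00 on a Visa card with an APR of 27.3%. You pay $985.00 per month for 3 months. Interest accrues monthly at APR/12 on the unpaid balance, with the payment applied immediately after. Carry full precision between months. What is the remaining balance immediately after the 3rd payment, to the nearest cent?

$22,428.15

Monthly rate r = 27.3%/12 = 2.275% = 0.02275.
Each month: B ← B·(1+r) − $985.00.
Month 1: interest $541.22; balance after payment $23,346.22.
Month 2: interest $531.13; balance after payment $22,892.35.
Month 3: interest $520.80; balance after payment $22,428.15.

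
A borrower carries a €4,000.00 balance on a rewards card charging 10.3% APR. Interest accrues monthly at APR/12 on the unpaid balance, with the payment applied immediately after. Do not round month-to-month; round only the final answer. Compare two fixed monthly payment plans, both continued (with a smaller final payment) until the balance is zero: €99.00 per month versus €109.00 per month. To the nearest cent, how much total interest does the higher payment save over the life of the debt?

Monthly rate r = 10.3%/12 = 0.858333% = 0.00858333.
At €99.00/mo: n = ⌈−ln(1 − rB₀/P)/ln(1+r)⌉ = 50 payments (last €82.13); total interest = total paid − €4,000.00 = €933.13.
At €109.00/mo: 45 payments (last €28.90); total interest €824.90.
Interest saved = €933.13 − €824.90 = €108.23.

€108.23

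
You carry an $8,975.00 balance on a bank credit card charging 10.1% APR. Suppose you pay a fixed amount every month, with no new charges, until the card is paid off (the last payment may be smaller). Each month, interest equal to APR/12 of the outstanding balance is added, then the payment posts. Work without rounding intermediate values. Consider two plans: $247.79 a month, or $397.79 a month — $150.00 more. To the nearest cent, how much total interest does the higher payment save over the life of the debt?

Monthly rate r = 10.1%/12 = 0.841667% = 0.00841667.
At $247.79/mo: n = ⌈−ln(1 − rB₀/P)/ln(1+r)⌉ = 44 payments (last $95.74); total interest = total paid − $8,975.00 = $1,775.71.
At $397.79/mo: 26 payments (last $50.45); total interest $1,020.20.
Interest saved = $1,775.71 − $1,020.20 = $755.51.

$755.51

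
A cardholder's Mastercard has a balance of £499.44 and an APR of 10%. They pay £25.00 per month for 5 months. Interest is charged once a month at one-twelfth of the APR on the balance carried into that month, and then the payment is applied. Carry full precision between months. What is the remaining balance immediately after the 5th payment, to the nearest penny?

£393.50

Monthly rate r = 10%/12 = 0.833333% = 0.00833333.
Each month: B ← B·(1+r) − £25.00.
Month 1: interest £4.16; balance after payment £478.60.
Month 2: interest £3.99; balance after payment £457.59.
Month 3: interest £3.81; balance after payment £436.40.
Month 4: interest £3.64; balance after payment £415.04.
Month 5: interest £3.46; balance after payment £393.50.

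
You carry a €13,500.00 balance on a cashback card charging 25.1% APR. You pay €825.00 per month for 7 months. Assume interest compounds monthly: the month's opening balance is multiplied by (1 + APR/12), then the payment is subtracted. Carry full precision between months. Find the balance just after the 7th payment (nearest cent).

Monthly rate r = 25.1%/12 = 2.09167% = 0.0209167.
Each month: B ← B·(1+r) − €825.00.
Month 1: interest €282.38; balance after payment €12,957.38.
Month 2: interest €271.03; balance after payment €12,403.40.
Month 3: interest €259.44; balance after payment €11,837.84.
Month 4: interest €247.61; balance after payment €11,260.45.
Month 5: interest €235.53; balance after payment €10,670.98.
Month 6: interest €223.20; balance after payment €10,069.18.
Month 7: interest €210.61; balance after payment €9,454.79.

€9,454.79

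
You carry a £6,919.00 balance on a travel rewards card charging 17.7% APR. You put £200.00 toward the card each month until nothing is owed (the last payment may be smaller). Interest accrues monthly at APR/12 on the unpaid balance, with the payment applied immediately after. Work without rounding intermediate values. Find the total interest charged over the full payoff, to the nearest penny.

Monthly rate r = 17.7%/12 = 1.475% = 0.01475.
Payoff takes n = ⌈−ln(1 − rB₀/P)/ln(1+r)⌉ = ⌈48.757⌉ = 49 payments; the last is £151.67.
Total paid = 48·£200.00 + £151.67 = £9,751.67.
Total interest = total paid − principal = £9,751.67 − £6,919.00 = £2,832.67.

£2,832.67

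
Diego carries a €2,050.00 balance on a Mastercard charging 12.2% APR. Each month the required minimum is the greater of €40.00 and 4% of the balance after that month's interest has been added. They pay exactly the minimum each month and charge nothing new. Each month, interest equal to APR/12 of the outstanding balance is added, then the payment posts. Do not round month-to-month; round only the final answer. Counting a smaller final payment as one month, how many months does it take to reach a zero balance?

Monthly rate r = 12.2%/12 = 1.01667% = 0.0101667.
While 4% of the post-interest balance exceeds €40.00, each month B ← (B·(1+r))·(1 − 0.04), i.e. B shrinks by the factor (1+r)·0.96 = 0.96976.
This holds for months 1–24. Entering month 25 the balance is €981.06; 4% of the post-interest balance is now below €40.00, so the flat €40.00 minimum applies from here.
From month 25 a fixed €40.00 at rate r clears €981.06 in 29 more payments. Total: 24 + 29 = 53 months.

53 months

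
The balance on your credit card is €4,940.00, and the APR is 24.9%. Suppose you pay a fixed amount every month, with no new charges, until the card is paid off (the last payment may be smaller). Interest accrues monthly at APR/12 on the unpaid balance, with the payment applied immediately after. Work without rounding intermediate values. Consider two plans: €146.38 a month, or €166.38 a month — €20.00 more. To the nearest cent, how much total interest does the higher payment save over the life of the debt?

€831.78

Monthly rate r = 24.9%/12 = 2.075% = 0.02075.
At €146.38/mo: n = ⌈−ln(1 − rB₀/P)/ln(1+r)⌉ = 59 payments (last €97.82); total interest = total paid − €4,940.00 = €3,647.86.
At €166.38/mo: 47 payments (last €102.60); total interest €2,816.08.
Interest saved = €3,647.86 − €2,816.08 = €831.78.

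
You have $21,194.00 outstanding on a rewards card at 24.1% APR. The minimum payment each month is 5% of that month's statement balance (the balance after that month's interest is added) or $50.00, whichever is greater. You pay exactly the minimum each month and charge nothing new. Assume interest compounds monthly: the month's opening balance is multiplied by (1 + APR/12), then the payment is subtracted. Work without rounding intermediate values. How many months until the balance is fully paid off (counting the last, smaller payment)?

124 months

Monthly rate r = 24.1%/12 = 2.00833% = 0.0200833.
While 5% of the post-interest balance exceeds $50.00, each month B ← (B·(1+r))·(1 − 0.05), i.e. B shrinks by the factor (1+r)·0.95 = 0.96908.
This holds for months 1–98. Entering month 99 the balance is $975.93; 5% of the post-interest balance is now below $50.00, so the flat $50.00 minimum applies from here.
From month 99 a fixed $50.00 at rate r clears $975.93 in 26 more payments. Total: 98 + 26 = 124 months.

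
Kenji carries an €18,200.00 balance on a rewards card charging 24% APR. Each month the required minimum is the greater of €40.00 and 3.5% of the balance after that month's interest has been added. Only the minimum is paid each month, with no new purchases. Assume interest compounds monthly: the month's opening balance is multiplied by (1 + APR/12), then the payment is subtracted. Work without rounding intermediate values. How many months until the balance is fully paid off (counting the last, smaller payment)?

Monthly rate r = 24%/12 = 2% = 0.02.
While 3.5% of the post-interest balance exceeds €40.00, each month B ← (B·(1+r))·(1 − 0.035), i.e. B shrinks by the factor (1+r)·0.965 = 0.9843.
This holds for months 1–177. Entering month 178 the balance is €1,105.70; 3.5% of the post-interest balance is now below €40.00, so the flat €40.00 minimum applies from here.
From month 178 a fixed €40.00 at rate r clears €1,105.70 in 41 more payments. Total: 177 + 41 = 218 months.

218 months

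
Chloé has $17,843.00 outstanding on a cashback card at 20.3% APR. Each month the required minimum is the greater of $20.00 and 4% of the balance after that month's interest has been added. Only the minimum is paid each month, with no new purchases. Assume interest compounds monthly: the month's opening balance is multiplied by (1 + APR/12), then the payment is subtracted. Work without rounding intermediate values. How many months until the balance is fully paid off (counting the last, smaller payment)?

182 months

Monthly rate r = 20.3%/12 = 1.69167% = 0.0169167.
While 4% of the post-interest balance exceeds $20.00, each month B ← (B·(1+r))·(1 − 0.04), i.e. B shrinks by the factor (1+r)·0.96 = 0.97624.
This holds for months 1–150. Entering month 151 the balance is $484.13; 4% of the post-interest balance is now below $20.00, so the flat $20.00 minimum applies from here.
From month 151 a fixed $20.00 at rate r clears $484.13 in 32 more payments. Total: 150 + 32 = 182 months.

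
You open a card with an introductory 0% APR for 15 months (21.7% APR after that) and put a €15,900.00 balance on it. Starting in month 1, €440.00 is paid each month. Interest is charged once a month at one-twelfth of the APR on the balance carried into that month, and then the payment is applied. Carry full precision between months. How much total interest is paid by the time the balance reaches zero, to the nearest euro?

€2,525

Promo months 1–15 at r₀ = 0%/12 = 0; months 16+ at r₁ = 21.7%/12 = 0.0180833.
After month 15 (no interest yet): B = €15,900.00 − 15·€440.00 = €9,300.00.
Then at r₁ with €440.00/mo: n₂ = −ln(1 − r₁·B/P)/ln(1+r₁) ≈ 26.87 → 27 more payments.
Total paid = 41·€440.00 + €384.66 = €18,424.66; interest = €18,424.66 − €15,900.00 = €2,524.66.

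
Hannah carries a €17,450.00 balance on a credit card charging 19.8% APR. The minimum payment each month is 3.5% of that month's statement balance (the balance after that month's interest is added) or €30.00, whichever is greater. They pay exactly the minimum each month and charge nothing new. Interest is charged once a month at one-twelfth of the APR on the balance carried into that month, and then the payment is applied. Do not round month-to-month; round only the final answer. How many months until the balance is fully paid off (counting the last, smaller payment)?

196 months

Monthly rate r = 19.8%/12 = 1.65% = 0.0165.
While 3.5% of the post-interest balance exceeds €30.00, each month B ← (B·(1+r))·(1 − 0.035), i.e. B shrinks by the factor (1+r)·0.965 = 0.98092.
This holds for months 1–158. Entering month 159 the balance is €831.91; 3.5% of the post-interest balance is now below €30.00, so the flat €30.00 minimum applies from here.
From month 159 a fixed €30.00 at rate r clears €831.91 in 38 more payments. Total: 158 + 38 = 196 months.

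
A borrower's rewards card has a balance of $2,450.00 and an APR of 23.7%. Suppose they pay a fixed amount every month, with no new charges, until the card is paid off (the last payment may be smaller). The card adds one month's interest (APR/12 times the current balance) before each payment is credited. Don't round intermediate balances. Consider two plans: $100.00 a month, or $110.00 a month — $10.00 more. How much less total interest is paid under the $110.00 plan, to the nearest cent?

$121.74

Monthly rate r = 23.7%/12 = 1.975% = 0.01975.
At $100.00/mo: n = ⌈−ln(1 − rB₀/P)/ln(1+r)⌉ = 34 payments (last $82.00); total interest = total paid − $2,450.00 = $932.00.
At $110.00/mo: 30 payments (last $70.26); total interest $810.26.
Interest saved = $932.00 − $810.26 = $121.74.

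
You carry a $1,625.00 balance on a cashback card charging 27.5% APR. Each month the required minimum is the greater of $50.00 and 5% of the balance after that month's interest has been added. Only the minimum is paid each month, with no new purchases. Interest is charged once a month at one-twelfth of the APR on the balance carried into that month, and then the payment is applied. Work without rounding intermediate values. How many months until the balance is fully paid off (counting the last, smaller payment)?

44 months

Monthly rate r = 27.5%/12 = 2.29167% = 0.0229167.
While 5% of the post-interest balance exceeds $50.00, each month B ← (B·(1+r))·(1 − 0.05), i.e. B shrinks by the factor (1+r)·0.95 = 0.97177.
This holds for months 1–18. Entering month 19 the balance is $970.52; 5% of the post-interest balance is now below $50.00, so the flat $50.00 minimum applies from here.
From month 19 a fixed $50.00 at rate r clears $970.52 in 26 more payments. Total: 18 + 26 = 44 months.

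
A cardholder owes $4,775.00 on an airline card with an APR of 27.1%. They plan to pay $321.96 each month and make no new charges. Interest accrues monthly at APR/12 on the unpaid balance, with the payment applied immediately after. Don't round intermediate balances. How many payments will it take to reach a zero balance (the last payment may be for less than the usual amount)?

Monthly rate r = 27.1%/12 = 2.25833% = 0.0225833.
Recurrence: B ← B·(1+r) − $321.96.
Month 1: interest $107.84; balance after payment $4,560.88.
Month 2: interest $103.00; balance after payment $4,341.92.
Closed form: n = −ln(1 − rB₀/P)/ln(1+r) = −ln(0.66507)/ln(1.02258) ≈ 18.264, so the balance reaches zero during payment 19.

19 months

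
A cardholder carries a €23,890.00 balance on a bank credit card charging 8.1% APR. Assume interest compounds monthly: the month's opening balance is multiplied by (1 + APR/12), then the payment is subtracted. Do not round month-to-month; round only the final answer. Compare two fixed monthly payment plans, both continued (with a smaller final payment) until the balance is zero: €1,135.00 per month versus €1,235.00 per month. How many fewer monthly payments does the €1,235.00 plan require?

Monthly rate r = 8.1%/12 = 0.675% = 0.00675.
At €1,135.00/mo: n = ⌈−ln(1 − rB₀/P)/ln(1+r)⌉ = 23 payments (last €884.72); total interest = total paid − €23,890.00 = €1,964.72.
At €1,235.00/mo: 21 payments (last €987.29); total interest €1,797.29.
Payments saved = 23 − 21 = 2.

2 fewer payments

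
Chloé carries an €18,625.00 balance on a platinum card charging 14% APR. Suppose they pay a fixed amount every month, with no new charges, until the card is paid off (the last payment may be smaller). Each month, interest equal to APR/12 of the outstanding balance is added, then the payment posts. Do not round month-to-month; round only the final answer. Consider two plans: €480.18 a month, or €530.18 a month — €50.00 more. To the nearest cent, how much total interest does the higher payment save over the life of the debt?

€833.47

Monthly rate r = 14%/12 = 1.16667% = 0.0116667.
At €480.18/mo: n = ⌈−ln(1 − rB₀/P)/ln(1+r)⌉ = 52 payments (last €450.40); total interest = total paid − €18,625.00 = €6,314.58.
At €530.18/mo: 46 payments (last €248.01); total interest €5,481.11.
Interest saved = €6,314.58 − €5,481.11 = €833.47.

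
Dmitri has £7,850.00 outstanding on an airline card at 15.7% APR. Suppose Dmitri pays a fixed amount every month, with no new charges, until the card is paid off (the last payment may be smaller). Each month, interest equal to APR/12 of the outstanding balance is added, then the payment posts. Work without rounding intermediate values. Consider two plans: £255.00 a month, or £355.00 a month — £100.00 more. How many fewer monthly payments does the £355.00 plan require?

13 fewer payments

Monthly rate r = 15.7%/12 = 1.30833% = 0.0130833.
At £255.00/mo: n = ⌈−ln(1 − rB₀/P)/ln(1+r)⌉ = 40 payments (last £167.08); total interest = total paid − £7,850.00 = £2,262.08.
At £355.00/mo: 27 payments (last £97.54); total interest £1,477.54.
Payments saved = 40 − 27 = 13.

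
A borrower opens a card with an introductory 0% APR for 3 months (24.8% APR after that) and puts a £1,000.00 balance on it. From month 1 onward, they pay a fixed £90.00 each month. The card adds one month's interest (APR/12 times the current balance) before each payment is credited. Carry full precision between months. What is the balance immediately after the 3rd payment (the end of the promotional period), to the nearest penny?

Promo months 1–3 at r₀ = 0%/12 = 0; months 4+ at r₁ = 24.8%/12 = 0.0206667.
After month 3 (no interest yet): B = £1,000.00 − 3·£90.00 = £730.00.

£730.00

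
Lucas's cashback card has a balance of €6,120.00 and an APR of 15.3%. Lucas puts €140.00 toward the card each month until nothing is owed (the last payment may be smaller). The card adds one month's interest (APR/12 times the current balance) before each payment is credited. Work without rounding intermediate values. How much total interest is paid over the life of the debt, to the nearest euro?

€2,886

Monthly rate r = 15.3%/12 = 1.275% = 0.01275.
Payoff takes n = ⌈−ln(1 − rB₀/P)/ln(1+r)⌉ = ⌈64.328⌉ = 65 payments; the last is €46.06.
Total paid = 64·€140.00 + €46.06 = €9,006.06.
Total interest = total paid − principal = €9,006.06 − €6,120.00 = €2,886.06.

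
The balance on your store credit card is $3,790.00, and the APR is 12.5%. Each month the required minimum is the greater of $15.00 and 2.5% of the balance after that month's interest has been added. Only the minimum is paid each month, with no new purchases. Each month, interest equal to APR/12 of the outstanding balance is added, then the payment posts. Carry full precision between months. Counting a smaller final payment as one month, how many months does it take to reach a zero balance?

Monthly rate r = 12.5%/12 = 1.04167% = 0.0104167.
While 2.5% of the post-interest balance exceeds $15.00, each month B ← (B·(1+r))·(1 − 0.025), i.e. B shrinks by the factor (1+r)·0.975 = 0.98516.
This holds for months 1–124. Entering month 125 the balance is $593.30; 2.5% of the post-interest balance is now below $15.00, so the flat $15.00 minimum applies from here.
From month 125 a fixed $15.00 at rate r clears $593.30 in 52 more payments. Total: 124 + 52 = 176 months.

176 months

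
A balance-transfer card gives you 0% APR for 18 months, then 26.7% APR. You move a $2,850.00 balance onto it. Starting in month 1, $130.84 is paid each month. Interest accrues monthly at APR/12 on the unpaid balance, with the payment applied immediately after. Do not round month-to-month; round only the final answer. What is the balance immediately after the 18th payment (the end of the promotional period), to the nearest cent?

Promo months 1–18 at r₀ = 0%/12 = 0; months 19+ at r₁ = 26.7%/12 = 0.02225.
After month 18 (no interest yet): B = $2,850.00 − 18·$130.84 = $494.88.

$494.88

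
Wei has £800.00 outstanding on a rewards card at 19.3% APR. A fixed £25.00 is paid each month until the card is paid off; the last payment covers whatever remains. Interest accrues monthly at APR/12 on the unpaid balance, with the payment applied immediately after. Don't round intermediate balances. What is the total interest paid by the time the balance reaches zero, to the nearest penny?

£332.76

Monthly rate r = 19.3%/12 = 1.60833% = 0.0160833.
Payoff takes n = ⌈−ln(1 − rB₀/P)/ln(1+r)⌉ = ⌈45.309⌉ = 46 payments; the last is £7.76.
Total paid = 45·£25.00 + £7.76 = £1,132.76.
Total interest = total paid − principal = £1,132.76 − £800.00 = £332.76.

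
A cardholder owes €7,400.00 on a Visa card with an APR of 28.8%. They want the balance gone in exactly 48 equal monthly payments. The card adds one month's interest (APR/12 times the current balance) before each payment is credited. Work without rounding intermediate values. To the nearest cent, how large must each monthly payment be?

€261.30

Monthly rate r = 28.8%/12 = 2.4% = 0.024.
Level-payment amortization: P = B₀·r / (1 − (1+r)^(−n)) = 7400.00·0.024 / (1 − 1.024^(−48)).
Denominator 1 − (1+r)^(−48) = 0.679666705.
P = 177.6 / 0.679666705 ≈ 261.30.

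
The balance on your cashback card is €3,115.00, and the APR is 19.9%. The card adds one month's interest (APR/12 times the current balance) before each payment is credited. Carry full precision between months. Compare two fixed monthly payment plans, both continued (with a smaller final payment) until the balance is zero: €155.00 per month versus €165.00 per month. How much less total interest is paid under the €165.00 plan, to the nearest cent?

€53.04

Monthly rate r = 19.9%/12 = 1.65833% = 0.0165833.
At €155.00/mo: n = ⌈−ln(1 − rB₀/P)/ln(1+r)⌉ = 25 payments (last €100.53); total interest = total paid − €3,115.00 = €705.53.
At €165.00/mo: 23 payments (last €137.49); total interest €652.49.
Interest saved = €705.53 − €652.49 = €53.04.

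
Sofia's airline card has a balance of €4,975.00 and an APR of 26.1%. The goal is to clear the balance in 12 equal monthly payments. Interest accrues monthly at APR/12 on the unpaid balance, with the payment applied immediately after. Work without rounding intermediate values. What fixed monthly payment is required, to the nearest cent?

€475.50

Monthly rate r = 26.1%/12 = 2.175% = 0.02175.
Level-payment amortization: P = B₀·r / (1 − (1+r)^(−n)) = 4975.00·0.02175 / (1 − 1.02175^(−12)).
Denominator 1 − (1+r)^(−12) = 0.22756091.
P = 108.206 / 0.22756091 ≈ 475.50.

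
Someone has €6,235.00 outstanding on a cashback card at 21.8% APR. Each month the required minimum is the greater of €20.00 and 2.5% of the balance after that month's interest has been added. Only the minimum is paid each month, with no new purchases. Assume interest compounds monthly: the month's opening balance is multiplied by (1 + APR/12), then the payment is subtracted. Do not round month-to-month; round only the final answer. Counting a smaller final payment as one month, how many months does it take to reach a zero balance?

353 months

Monthly rate r = 21.8%/12 = 1.81667% = 0.0181667.
While 2.5% of the post-interest balance exceeds €20.00, each month B ← (B·(1+r))·(1 − 0.025), i.e. B shrinks by the factor (1+r)·0.975 = 0.99271.
This holds for months 1–284. Entering month 285 the balance is €781.10; 2.5% of the post-interest balance is now below €20.00, so the flat €20.00 minimum applies from here.
From month 285 a fixed €20.00 at rate r clears €781.10 in 69 more payments. Total: 284 + 69 = 353 months.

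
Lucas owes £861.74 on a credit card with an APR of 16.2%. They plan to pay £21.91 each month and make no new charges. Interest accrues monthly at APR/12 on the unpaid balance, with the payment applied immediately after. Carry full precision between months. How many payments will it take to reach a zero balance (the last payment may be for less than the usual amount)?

Monthly rate r = 16.2%/12 = 1.35% = 0.0135.
Recurrence: B ← B·(1+r) − £21.91.
Month 1: interest £11.63; balance after payment £851.46.
Month 2: interest £11.49; balance after payment £841.05.
Closed form: n = −ln(1 − rB₀/P)/ln(1+r) = −ln(0.46903)/ln(1.0135) ≈ 56.458, so the balance reaches zero during payment 57.

57 payments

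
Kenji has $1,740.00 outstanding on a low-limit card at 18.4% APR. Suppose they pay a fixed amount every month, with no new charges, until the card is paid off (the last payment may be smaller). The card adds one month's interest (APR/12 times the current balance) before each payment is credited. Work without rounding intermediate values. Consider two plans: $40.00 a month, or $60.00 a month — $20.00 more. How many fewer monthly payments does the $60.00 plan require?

Monthly rate r = 18.4%/12 = 1.53333% = 0.0153333.
At $40.00/mo: n = ⌈−ln(1 − rB₀/P)/ln(1+r)⌉ = 73 payments (last $10.55); total interest = total paid − $1,740.00 = $1,150.55.
At $60.00/mo: 39 payments (last $39.30); total interest $579.30.
Payments saved = 73 − 39 = 34.

34 fewer payments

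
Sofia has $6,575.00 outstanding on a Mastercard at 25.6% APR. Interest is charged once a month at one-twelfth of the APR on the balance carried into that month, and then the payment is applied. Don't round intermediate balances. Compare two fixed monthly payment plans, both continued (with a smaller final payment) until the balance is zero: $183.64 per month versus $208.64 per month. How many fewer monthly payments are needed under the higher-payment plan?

16 fewer payments

Monthly rate r = 25.6%/12 = 2.13333% = 0.0213333.
At $183.64/mo: n = ⌈−ln(1 − rB₀/P)/ln(1+r)⌉ = 69 payments (last $67.64); total interest = total paid − $6,575.00 = $5,980.16.
At $208.64/mo: 53 payments (last $177.81); total interest $4,452.09.
Payments saved = 69 − 53 = 16.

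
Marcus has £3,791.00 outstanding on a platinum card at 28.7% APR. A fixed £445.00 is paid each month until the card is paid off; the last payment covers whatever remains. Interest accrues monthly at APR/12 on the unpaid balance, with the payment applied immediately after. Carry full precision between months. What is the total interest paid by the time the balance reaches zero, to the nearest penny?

£499.96

Monthly rate r = 28.7%/12 = 2.39167% = 0.0239167.
Payoff takes n = ⌈−ln(1 − rB₀/P)/ln(1+r)⌉ = ⌈9.640⌉ = 10 payments; the last is £285.96.
Total paid = 9·£445.00 + £285.96 = £4,290.96.
Total interest = total paid − principal = £4,290.96 − £3,791.00 = £499.96.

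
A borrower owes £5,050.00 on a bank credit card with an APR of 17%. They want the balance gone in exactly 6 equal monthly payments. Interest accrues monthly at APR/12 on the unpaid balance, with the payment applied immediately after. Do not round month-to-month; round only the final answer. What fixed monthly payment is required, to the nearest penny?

Monthly rate r = 17%/12 = 1.41667% = 0.0141667.
Level-payment amortization: P = B₀·r / (1 − (1+r)^(−n)) = 5050.00·0.0141667 / (1 − 1.01417^(−6)).
Denominator 1 − (1+r)^(−6) = 0.0809396993.
P = 71.5417 / 0.0809396993 ≈ 883.89.

£883.89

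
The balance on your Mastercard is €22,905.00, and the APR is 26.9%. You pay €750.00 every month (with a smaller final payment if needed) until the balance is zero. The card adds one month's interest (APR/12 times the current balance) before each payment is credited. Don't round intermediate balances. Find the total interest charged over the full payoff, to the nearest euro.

€16,134

Monthly rate r = 26.9%/12 = 2.24167% = 0.0224167.
Payoff takes n = ⌈−ln(1 − rB₀/P)/ln(1+r)⌉ = ⌈52.051⌉ = 53 payments; the last is €38.84.
Total paid = 52·€750.00 + €38.84 = €39,038.84.
Total interest = total paid − principal = €39,038.84 − €22,905.00 = €16,133.84.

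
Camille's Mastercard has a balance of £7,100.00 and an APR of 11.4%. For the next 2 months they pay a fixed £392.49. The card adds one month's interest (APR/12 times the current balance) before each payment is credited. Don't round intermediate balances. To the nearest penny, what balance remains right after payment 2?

Monthly rate r = 11.4%/12 = 0.95% = 0.0095.
Each month: B ← B·(1+r) − £392.49.
Month 1: interest £67.45; balance after payment £6,774.96.
Month 2: interest £64.36; balance after payment £6,446.83.

£6,446.83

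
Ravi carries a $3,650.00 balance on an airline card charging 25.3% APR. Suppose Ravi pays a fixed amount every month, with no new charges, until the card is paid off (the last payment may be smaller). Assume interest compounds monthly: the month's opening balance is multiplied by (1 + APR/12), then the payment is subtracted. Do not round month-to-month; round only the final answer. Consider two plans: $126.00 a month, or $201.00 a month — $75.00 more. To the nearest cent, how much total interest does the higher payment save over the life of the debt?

$1,048.24

Monthly rate r = 25.3%/12 = 2.10833% = 0.0210833.
At $126.00/mo: n = ⌈−ln(1 − rB₀/P)/ln(1+r)⌉ = 46 payments (last $28.25); total interest = total paid − $3,650.00 = $2,048.25.
At $201.00/mo: 24 payments (last $27.01); total interest $1,000.01.
Interest saved = $2,048.25 − $1,000.01 = $1,048.24.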